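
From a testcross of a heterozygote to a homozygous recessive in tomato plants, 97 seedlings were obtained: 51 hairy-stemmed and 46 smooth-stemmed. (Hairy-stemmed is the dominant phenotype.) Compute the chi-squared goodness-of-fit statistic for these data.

A testcross of a heterozygote (Aa × aa) gives a 1:1 phenotypic ratio.
Total ratio parts = 2. Expected numbers out of 97:
  hairy-stemmed: 97 × 1/2 = 48.5
  smooth-stemmed: 97 × 1/2 = 48.5
χ² = Σ (O − E)² / E
  hairy-stemmed: (51 − 48.5)² / 48.5 = 0.1289
  smooth-stemmed: (46 − 48.5)² / 48.5 = 0.1289
χ² = 0.1289 + 0.1289 = 0.2578 ≈ 0.258

0.258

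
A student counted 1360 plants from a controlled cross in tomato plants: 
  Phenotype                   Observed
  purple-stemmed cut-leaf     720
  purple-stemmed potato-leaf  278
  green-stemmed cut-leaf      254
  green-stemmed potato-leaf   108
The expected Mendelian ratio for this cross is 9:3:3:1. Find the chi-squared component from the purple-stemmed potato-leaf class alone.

2.075

Under the 9:3:3:1 hypothesis (Σ ratio = 16, N = 1360):
  purple-stemmed cut-leaf: 1360 × 9/16 = 765
  purple-stemmed potato-leaf: 1360 × 3/16 = 255
  green-stemmed cut-leaf: 1360 × 3/16 = 255
  green-stemmed potato-leaf: 1360 × 1/16 = 85
Contribution of purple-stemmed potato-leaf: (278 − 255)² / 255 = 2.0745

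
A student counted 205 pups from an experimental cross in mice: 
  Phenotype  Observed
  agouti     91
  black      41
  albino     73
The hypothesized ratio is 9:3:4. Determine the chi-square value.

Under the 9:3:4 hypothesis (Σ ratio = 16, N = 205):
  agouti: 205 × 9/16 = 115.3125
  black: 205 × 3/16 = 38.4375
  albino: 205 × 4/16 = 51.25
χ² = Σ (O − E)² / E
  agouti: (91 − 115.3125)² / 115.3125 = 5.1261
  black: (41 − 38.4375)² / 38.4375 = 0.1708
  albino: (73 − 51.25)² / 51.25 = 9.2305
χ² = 5.1261 + 0.1708 + 9.2305 = 14.5274 ≈ 14.527

14.527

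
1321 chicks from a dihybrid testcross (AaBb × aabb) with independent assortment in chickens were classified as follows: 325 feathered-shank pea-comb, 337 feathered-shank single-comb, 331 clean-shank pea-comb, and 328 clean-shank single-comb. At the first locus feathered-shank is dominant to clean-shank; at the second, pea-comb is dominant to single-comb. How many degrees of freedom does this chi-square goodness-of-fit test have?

3

A dihybrid testcross with independent assortment gives a 1:1:1:1 ratio.
A goodness-of-fit test with 4 phenotype classes has df = 4 − 1 = 3.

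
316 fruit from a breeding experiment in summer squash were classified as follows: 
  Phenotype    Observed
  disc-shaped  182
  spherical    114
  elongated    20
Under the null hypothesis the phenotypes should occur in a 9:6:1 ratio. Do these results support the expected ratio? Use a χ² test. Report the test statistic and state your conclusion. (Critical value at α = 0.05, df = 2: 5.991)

0.276; consistent

Total ratio parts = 16. Expected numbers out of 316:
  disc-shaped: 316 × 9/16 = 177.75
  spherical: 316 × 6/16 = 118.5
  elongated: 316 × 1/16 = 19.75
χ² = Σ (O − E)² / E
  disc-shaped: (182 − 177.75)² / 177.75 = 0.1016
  spherical: (114 − 118.5)² / 118.5 = 0.1709
  elongated: (20 − 19.75)² / 19.75 = 0.0032
χ² = 0.1016 + 0.1709 + 0.0032 = 0.2757 ≈ 0.276
Degrees of freedom = 3 − 1 = 2; critical value at α = 0.05 is 5.991.
Since 0.276 < 5.991, we fail to reject the null hypothesis — the data are consistent with the 9:6:1 ratio.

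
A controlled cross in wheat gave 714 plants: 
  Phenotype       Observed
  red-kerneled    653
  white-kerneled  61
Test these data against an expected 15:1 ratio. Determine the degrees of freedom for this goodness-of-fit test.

A goodness-of-fit test with 2 phenotype classes has df = 2 − 1 = 1.

1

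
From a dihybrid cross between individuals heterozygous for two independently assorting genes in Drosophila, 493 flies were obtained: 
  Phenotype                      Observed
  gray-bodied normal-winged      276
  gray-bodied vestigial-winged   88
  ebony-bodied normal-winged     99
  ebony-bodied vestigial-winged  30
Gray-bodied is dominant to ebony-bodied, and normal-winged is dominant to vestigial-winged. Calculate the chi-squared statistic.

0.707

A dihybrid F₂ with independent assortment and complete dominance at both loci gives a 9:3:3:1 phenotypic ratio.
Expected counts for N = 493 under a 9:3:3:1 ratio (total parts = 16):
  gray-bodied normal-winged: 493 × 9/16 = 277.3125
  gray-bodied vestigial-winged: 493 × 3/16 = 92.4375
  ebony-bodied normal-winged: 493 × 3/16 = 92.4375
  ebony-bodied vestigial-winged: 493 × 1/16 = 30.8125
χ² = Σ (O − E)² / E
  gray-bodied normal-winged: (276 − 277.3125)² / 277.3125 = 0.0062
  gray-bodied vestigial-winged: (88 − 92.4375)² / 92.4375 = 0.2130
  ebony-bodied normal-winged: (99 − 92.4375)² / 92.4375 = 0.4659
  ebony-bodied vestigial-winged: (30 − 30.8125)² / 30.8125 = 0.0214
χ² = 0.0062 + 0.2130 + 0.4659 + 0.0214 = 0.7065 ≈ 0.707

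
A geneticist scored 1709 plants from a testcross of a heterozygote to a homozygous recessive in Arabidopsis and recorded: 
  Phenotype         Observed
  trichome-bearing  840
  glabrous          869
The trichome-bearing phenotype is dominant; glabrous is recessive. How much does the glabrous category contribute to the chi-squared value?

A testcross of a heterozygote (Aa × aa) gives a 1:1 phenotypic ratio.
Expected counts for N = 1709 under a 1:1 ratio (total parts = 2):
  trichome-bearing: 1709 × 1/2 = 854.5
  glabrous: 1709 × 1/2 = 854.5
Contribution of glabrous: (869 − 854.5)² / 854.5 = 0.2461

0.246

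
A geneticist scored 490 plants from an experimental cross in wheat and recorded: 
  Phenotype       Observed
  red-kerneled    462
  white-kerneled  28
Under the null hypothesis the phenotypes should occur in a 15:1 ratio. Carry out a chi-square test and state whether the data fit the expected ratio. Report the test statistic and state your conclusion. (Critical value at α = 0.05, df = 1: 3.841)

0.240; consistent

Under the 15:1 hypothesis (Σ ratio = 16, N = 490):
  red-kerneled: 490 × 15/16 = 459.375
  white-kerneled: 490 × 1/16 = 30.625
χ² = Σ (O − E)² / E
  red-kerneled: (462 − 459.375)² / 459.375 = 0.0150
  white-kerneled: (28 − 30.625)² / 30.625 = 0.2250
χ² = 0.0150 + 0.2250 = 0.240
Degrees of freedom = 2 − 1 = 1; critical value at α = 0.05 is 3.841.
Since 0.240 < 3.841, we fail to reject the null hypothesis — the data are consistent with the 15:1 ratio.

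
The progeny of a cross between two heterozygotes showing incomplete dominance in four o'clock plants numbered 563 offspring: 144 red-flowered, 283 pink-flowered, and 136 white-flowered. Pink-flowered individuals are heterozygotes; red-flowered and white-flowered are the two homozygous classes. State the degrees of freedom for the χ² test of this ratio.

2

With incomplete dominance, a heterozygote × heterozygote cross gives a 1:2:1 phenotypic ratio.
A goodness-of-fit test with 3 phenotype classes has df = 3 − 1 = 2.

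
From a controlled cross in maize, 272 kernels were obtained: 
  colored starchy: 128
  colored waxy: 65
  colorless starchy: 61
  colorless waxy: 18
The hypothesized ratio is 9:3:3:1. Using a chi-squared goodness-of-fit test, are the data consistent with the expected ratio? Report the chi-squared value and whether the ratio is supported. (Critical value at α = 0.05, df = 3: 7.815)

9.948; not consistent

The 9:3:3:1 ratio has 16 parts, so with N = 272 the expected counts are:
  colored starchy: 272 × 9/16 = 153
  colored waxy: 272 × 3/16 = 51
  colorless starchy: 272 × 3/16 = 51
  colorless waxy: 272 × 1/16 = 17
χ² = Σ (O − E)² / E
  colored starchy: (128 − 153)² / 153 = 4.0850
  colored waxy: (65 − 51)² / 51 = 3.8431
  colorless starchy: (61 − 51)² / 51 = 1.9608
  colorless waxy: (18 − 17)² / 17 = 0.0588
χ² = 4.0850 + 3.8431 + 1.9608 + 0.0588 = 9.9477 ≈ 9.948
Degrees of freedom = 4 − 1 = 3; critical value at α = 0.05 is 7.815.
Since 9.948 > 7.815, we reject the null hypothesis — the data do not fit the 9:3:3:1 ratio.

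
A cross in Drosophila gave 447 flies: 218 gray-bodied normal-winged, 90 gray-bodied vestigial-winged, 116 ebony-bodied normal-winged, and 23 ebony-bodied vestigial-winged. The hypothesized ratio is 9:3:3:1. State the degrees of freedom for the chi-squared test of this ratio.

3

A goodness-of-fit test with 4 phenotype classes has df = 4 − 1 = 3.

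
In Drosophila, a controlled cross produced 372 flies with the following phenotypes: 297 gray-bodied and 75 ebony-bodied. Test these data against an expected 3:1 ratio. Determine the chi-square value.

4.645

Expected counts for N = 372 under a 3:1 ratio (total parts = 4):
  gray-bodied: 372 × 3/4 = 279
  ebony-bodied: 372 × 1/4 = 93
χ² = Σ (O − E)² / E
  gray-bodied: (297 − 279)² / 279 = 1.1613
  ebony-bodied: (75 − 93)² / 93 = 3.4839
χ² = 1.1613 + 3.4839 = 4.6452 ≈ 4.645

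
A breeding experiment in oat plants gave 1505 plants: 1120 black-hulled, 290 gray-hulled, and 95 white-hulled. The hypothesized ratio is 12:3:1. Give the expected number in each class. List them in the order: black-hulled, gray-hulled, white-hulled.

1128.75, 282.1875, 94.0625

Total ratio parts = 16. Expected numbers out of 1505:
  black-hulled: 1505 × 12/16 = 1128.75
  gray-hulled: 1505 × 3/16 = 282.1875
  white-hulled: 1505 × 1/16 = 94.0625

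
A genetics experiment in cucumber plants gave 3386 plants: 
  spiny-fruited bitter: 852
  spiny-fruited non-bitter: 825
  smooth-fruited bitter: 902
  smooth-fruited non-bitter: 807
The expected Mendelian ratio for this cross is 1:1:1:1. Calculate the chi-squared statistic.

6.064

Under the 1:1:1:1 hypothesis (Σ ratio = 4, N = 3386):
  spiny-fruited bitter: 3386 × 1/4 = 846.5
  spiny-fruited non-bitter: 3386 × 1/4 = 846.5
  smooth-fruited bitter: 3386 × 1/4 = 846.5
  smooth-fruited non-bitter: 3386 × 1/4 = 846.5
χ² = Σ (O − E)² / E
  spiny-fruited bitter: (852 − 846.5)² / 846.5 = 0.0357
  spiny-fruited non-bitter: (825 − 846.5)² / 846.5 = 0.5461
  smooth-fruited bitter: (902 − 846.5)² / 846.5 = 3.6388
  smooth-fruited non-bitter: (807 − 846.5)² / 846.5 = 1.8432
χ² = 0.0357 + 0.5461 + 3.6388 + 1.8432 = 6.0638 ≈ 6.064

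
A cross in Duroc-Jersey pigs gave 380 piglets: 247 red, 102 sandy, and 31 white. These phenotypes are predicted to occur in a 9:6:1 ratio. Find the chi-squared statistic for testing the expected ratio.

Total ratio parts = 16. Expected numbers out of 380:
  red: 380 × 9/16 = 213.75
  sandy: 380 × 6/16 = 142.5
  white: 380 × 1/16 = 23.75
χ² = Σ (O − E)² / E
  red: (247 − 213.75)² / 213.75 = 5.1722
  sandy: (102 − 142.5)² / 142.5 = 11.5105
  white: (31 − 23.75)² / 23.75 = 2.2132
χ² = 5.1722 + 11.5105 + 2.2132 = 18.8959 ≈ 18.896

18.896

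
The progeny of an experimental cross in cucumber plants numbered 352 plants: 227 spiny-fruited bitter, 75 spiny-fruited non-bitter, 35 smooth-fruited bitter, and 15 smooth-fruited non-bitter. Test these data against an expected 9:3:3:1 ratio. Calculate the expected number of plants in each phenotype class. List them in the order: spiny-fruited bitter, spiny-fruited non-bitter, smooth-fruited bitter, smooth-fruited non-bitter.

198, 66, 66, 22

The 9:3:3:1 ratio has 16 parts, so with N = 352 the expected counts are:
  spiny-fruited bitter: 352 × 9/16 = 198
  spiny-fruited non-bitter: 352 × 3/16 = 66
  smooth-fruited bitter: 352 × 3/16 = 66
  smooth-fruited non-bitter: 352 × 1/16 = 22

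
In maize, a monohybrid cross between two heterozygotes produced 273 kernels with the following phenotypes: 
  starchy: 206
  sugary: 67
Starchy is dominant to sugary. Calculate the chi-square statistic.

For a monohybrid cross between heterozygotes with complete dominance, the expected phenotypic ratio is 3:1.
The 3:1 ratio has 4 parts, so with N = 273 the expected counts are:
  starchy: 273 × 3/4 = 204.75
  sugary: 273 × 1/4 = 68.25
χ² = Σ (O − E)² / E
  starchy: (206 − 204.75)² / 204.75 = 0.0076
  sugary: (67 − 68.25)² / 68.25 = 0.0229
χ² = 0.0076 + 0.0229 = 0.0305 ≈ 0.031

0.031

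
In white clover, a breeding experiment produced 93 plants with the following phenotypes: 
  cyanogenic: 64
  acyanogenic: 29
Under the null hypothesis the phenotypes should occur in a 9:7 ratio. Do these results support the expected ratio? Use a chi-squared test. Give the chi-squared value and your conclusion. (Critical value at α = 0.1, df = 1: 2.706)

5.968; not consistent

Under the 9:7 hypothesis (Σ ratio = 16, N = 93):
  cyanogenic: 93 × 9/16 = 52.3125
  acyanogenic: 93 × 7/16 = 40.6875
χ² = Σ (O − E)² / E
  cyanogenic: (64 − 52.3125)² / 52.3125 = 2.6112
  acyanogenic: (29 − 40.6875)² / 40.6875 = 3.3572
χ² = 2.6112 + 3.3572 = 5.9684 ≈ 5.968
Degrees of freedom = 2 − 1 = 1; critical value at α = 0.1 is 2.706.
Since 5.968 > 2.706, we reject the null hypothesis — the data do not fit the 9:7 ratio.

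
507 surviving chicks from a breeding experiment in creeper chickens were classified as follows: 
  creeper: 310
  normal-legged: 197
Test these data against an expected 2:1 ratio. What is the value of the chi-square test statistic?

6.959

Under the 2:1 hypothesis (Σ ratio = 3, N = 507):
  creeper: 507 × 2/3 = 338
  normal-legged: 507 × 1/3 = 169
χ² = Σ (O − E)² / E
  creeper: (310 − 338)² / 338 = 2.3195
  normal-legged: (197 − 169)² / 169 = 4.6391
χ² = 2.3195 + 4.6391 = 6.9586 ≈ 6.959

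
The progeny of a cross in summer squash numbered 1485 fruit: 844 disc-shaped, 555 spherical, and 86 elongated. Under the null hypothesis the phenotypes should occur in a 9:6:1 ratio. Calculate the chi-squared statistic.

0.597

The 9:6:1 ratio has 16 parts, so with N = 1485 the expected counts are:
  disc-shaped: 1485 × 9/16 = 835.3125
  spherical: 1485 × 6/16 = 556.875
  elongated: 1485 × 1/16 = 92.8125
χ² = Σ (O − E)² / E
  disc-shaped: (844 − 835.3125)² / 835.3125 = 0.0904
  spherical: (555 − 556.875)² / 556.875 = 0.0063
  elongated: (86 − 92.8125)² / 92.8125 = 0.5000
χ² = 0.0904 + 0.0063 + 0.5000 = 0.5967 ≈ 0.597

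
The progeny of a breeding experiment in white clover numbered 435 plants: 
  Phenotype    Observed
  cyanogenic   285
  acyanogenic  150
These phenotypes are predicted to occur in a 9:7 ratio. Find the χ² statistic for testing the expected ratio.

15.181

The 9:7 ratio has 16 parts, so with N = 435 the expected counts are:
  cyanogenic: 435 × 9/16 = 244.6875
  acyanogenic: 435 × 7/16 = 190.3125
χ² = Σ (O − E)² / E
  cyanogenic: (285 − 244.6875)² / 244.6875 = 6.6415
  acyanogenic: (150 − 190.3125)² / 190.3125 = 8.5391
χ² = 6.6415 + 8.5391 = 15.1806 ≈ 15.181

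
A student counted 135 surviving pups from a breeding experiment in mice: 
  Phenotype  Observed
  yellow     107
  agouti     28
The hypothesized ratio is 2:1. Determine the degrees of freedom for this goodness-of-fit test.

A goodness-of-fit test with 2 phenotype classes has df = 2 − 1 = 1.

1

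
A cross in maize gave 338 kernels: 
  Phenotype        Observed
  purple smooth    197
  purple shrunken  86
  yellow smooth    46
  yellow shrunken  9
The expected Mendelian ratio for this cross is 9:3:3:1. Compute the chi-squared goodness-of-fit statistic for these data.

Under the 9:3:3:1 hypothesis (Σ ratio = 16, N = 338):
  purple smooth: 338 × 9/16 = 190.125
  purple shrunken: 338 × 3/16 = 63.375
  yellow smooth: 338 × 3/16 = 63.375
  yellow shrunken: 338 × 1/16 = 21.125
χ² = Σ (O − E)² / E
  purple smooth: (197 − 190.125)² / 190.125 = 0.2486
  purple shrunken: (86 − 63.375)² / 63.375 = 8.0772
  yellow smooth: (46 − 63.375)² / 63.375 = 4.7636
  yellow shrunken: (9 − 21.125)² / 21.125 = 6.9593
χ² = 0.2486 + 8.0772 + 4.7636 + 6.9593 = 20.0487 ≈ 20.049

20.049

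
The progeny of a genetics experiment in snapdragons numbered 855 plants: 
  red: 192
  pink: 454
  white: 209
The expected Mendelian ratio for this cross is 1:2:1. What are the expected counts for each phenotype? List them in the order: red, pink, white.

Total ratio parts = 4. Expected numbers out of 855:
  red: 855 × 1/4 = 213.75
  pink: 855 × 2/4 = 427.5
  white: 855 × 1/4 = 213.75

213.75, 427.5, 213.75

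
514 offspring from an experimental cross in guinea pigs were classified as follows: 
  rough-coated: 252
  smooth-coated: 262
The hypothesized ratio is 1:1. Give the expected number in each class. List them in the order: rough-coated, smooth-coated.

257, 257

Expected counts for N = 514 under a 1:1 ratio (total parts = 2):
  rough-coated: 514 × 1/2 = 257
  smooth-coated: 514 × 1/2 = 257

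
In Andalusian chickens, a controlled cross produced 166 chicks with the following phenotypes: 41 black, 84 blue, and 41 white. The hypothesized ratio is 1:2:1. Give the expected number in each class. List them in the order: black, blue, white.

41.5, 83, 41.5

Total ratio parts = 4. Expected numbers out of 166:
  black: 166 × 1/4 = 41.5
  blue: 166 × 2/4 = 83
  white: 166 × 1/4 = 41.5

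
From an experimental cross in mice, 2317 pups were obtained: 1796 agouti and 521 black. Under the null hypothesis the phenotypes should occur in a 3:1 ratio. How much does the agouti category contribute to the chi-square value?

1.953

Total ratio parts = 4. Expected numbers out of 2317:
  agouti: 2317 × 3/4 = 1737.75
  black: 2317 × 1/4 = 579.25
Contribution of agouti: (1796 − 1737.75)² / 1737.75 = 1.9526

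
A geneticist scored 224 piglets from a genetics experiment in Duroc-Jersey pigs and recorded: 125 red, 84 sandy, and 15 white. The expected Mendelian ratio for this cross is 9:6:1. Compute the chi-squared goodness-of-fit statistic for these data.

0.079

Expected counts for N = 224 under a 9:6:1 ratio (total parts = 16):
  red: 224 × 9/16 = 126
  sandy: 224 × 6/16 = 84
  white: 224 × 1/16 = 14
χ² = Σ (O − E)² / E
  red: (125 − 126)² / 126 = 0.0079
  sandy: (84 − 84)² / 84 = 0.0000
  white: (15 − 14)² / 14 = 0.0714
χ² = 0.0079 + 0.0000 + 0.0714 = 0.0793 ≈ 0.079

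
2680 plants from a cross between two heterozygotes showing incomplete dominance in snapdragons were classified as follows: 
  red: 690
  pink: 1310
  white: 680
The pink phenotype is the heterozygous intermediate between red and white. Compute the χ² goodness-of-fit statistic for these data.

With incomplete dominance, a heterozygote × heterozygote cross gives a 1:2:1 phenotypic ratio.
The 1:2:1 ratio has 4 parts, so with N = 2680 the expected counts are:
  red: 2680 × 1/4 = 670
  pink: 2680 × 2/4 = 1340
  white: 2680 × 1/4 = 670
χ² = Σ (O − E)² / E
  red: (690 − 670)² / 670 = 0.5970
  pink: (1310 − 1340)² / 1340 = 0.6716
  white: (680 − 670)² / 670 = 0.1493
χ² = 0.5970 + 0.6716 + 0.1493 = 1.4179 ≈ 1.418

1.418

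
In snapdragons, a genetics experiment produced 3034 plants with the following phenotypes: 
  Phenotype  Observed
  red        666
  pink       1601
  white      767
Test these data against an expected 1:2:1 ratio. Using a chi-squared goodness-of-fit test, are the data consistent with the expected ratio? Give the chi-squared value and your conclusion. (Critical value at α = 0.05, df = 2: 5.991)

16.027; not consistent

Total ratio parts = 4. Expected numbers out of 3034:
  red: 3034 × 1/4 = 758.5
  pink: 3034 × 2/4 = 1517
  white: 3034 × 1/4 = 758.5
χ² = Σ (O − E)² / E
  red: (666 − 758.5)² / 758.5 = 11.2805
  pink: (1601 − 1517)² / 1517 = 4.6513
  white: (767 − 758.5)² / 758.5 = 0.0953
χ² = 11.2805 + 4.6513 + 0.0953 = 16.0271 ≈ 16.027
Degrees of freedom = 3 − 1 = 2; critical value at α = 0.05 is 5.991.
Since 16.027 > 5.991, we reject the null hypothesis — the data do not fit the 1:2:1 ratio.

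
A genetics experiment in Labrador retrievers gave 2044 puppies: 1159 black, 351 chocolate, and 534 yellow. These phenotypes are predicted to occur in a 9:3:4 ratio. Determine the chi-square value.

Under the 9:3:4 hypothesis (Σ ratio = 16, N = 2044):
  black: 2044 × 9/16 = 1149.75
  chocolate: 2044 × 3/16 = 383.25
  yellow: 2044 × 4/16 = 511
χ² = Σ (O − E)² / E
  black: (1159 − 1149.75)² / 1149.75 = 0.0744
  chocolate: (351 − 383.25)² / 383.25 = 2.7138
  yellow: (534 − 511)² / 511 = 1.0352
χ² = 0.0744 + 2.7138 + 1.0352 = 3.8234 ≈ 3.823

3.823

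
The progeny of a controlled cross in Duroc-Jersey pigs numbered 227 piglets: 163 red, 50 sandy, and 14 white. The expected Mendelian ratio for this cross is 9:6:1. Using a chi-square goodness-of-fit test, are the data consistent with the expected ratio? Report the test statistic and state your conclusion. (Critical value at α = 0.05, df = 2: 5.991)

24.262; not consistent

Under the 9:6:1 hypothesis (Σ ratio = 16, N = 227):
  red: 227 × 9/16 = 127.6875
  sandy: 227 × 6/16 = 85.125
  white: 227 × 1/16 = 14.1875
χ² = Σ (O − E)² / E
  red: (163 − 127.6875)² / 127.6875 = 9.7658
  sandy: (50 − 85.125)² / 85.125 = 14.4936
  white: (14 − 14.1875)² / 14.1875 = 0.0025
χ² = 9.7658 + 14.4936 + 0.0025 = 24.2619 ≈ 24.262
Degrees of freedom = 3 − 1 = 2; critical value at α = 0.05 is 5.991.
Since 24.262 > 5.991, we reject the null hypothesis — the data do not fit the 9:6:1 ratio.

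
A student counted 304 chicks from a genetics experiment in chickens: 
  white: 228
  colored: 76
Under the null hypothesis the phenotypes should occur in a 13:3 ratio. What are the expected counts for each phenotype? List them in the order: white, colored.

Expected counts for N = 304 under a 13:3 ratio (total parts = 16):
  white: 304 × 13/16 = 247
  colored: 304 × 3/16 = 57

247, 57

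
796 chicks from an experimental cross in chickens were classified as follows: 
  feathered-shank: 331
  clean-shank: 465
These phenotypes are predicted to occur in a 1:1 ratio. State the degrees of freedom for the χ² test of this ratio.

1

A goodness-of-fit test with 2 phenotype classes has df = 2 − 1 = 1.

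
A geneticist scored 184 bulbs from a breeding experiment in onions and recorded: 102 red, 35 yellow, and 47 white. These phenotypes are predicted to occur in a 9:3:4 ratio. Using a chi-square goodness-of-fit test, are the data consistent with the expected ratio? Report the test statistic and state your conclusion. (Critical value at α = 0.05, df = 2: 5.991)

The 9:3:4 ratio has 16 parts, so with N = 184 the expected counts are:
  red: 184 × 9/16 = 103.5
  yellow: 184 × 3/16 = 34.5
  white: 184 × 4/16 = 46
χ² = Σ (O − E)² / E
  red: (102 − 103.5)² / 103.5 = 0.0217
  yellow: (35 − 34.5)² / 34.5 = 0.0072
  white: (47 − 46)² / 46 = 0.0217
χ² = 0.0217 + 0.0072 + 0.0217 = 0.0506 ≈ 0.051
Degrees of freedom = 3 − 1 = 2; critical value at α = 0.05 is 5.991.
Since 0.051 < 5.991, we fail to reject the null hypothesis — the data are consistent with the 9:3:4 ratio.

0.051; consistent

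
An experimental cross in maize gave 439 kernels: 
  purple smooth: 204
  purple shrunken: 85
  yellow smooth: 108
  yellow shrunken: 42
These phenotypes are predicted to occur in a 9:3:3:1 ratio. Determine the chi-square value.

Under the 9:3:3:1 hypothesis (Σ ratio = 16, N = 439):
  purple smooth: 439 × 9/16 = 246.9375
  purple shrunken: 439 × 3/16 = 82.3125
  yellow smooth: 439 × 3/16 = 82.3125
  yellow shrunken: 439 × 1/16 = 27.4375
χ² = Σ (O − E)² / E
  purple smooth: (204 − 246.9375)² / 246.9375 = 7.4660
  purple shrunken: (85 − 82.3125)² / 82.3125 = 0.0877
  yellow smooth: (108 − 82.3125)² / 82.3125 = 8.0164
  yellow shrunken: (42 − 27.4375)² / 27.4375 = 7.7291
χ² = 7.4660 + 0.0877 + 8.0164 + 7.7291 = 23.2992 ≈ 23.299

23.299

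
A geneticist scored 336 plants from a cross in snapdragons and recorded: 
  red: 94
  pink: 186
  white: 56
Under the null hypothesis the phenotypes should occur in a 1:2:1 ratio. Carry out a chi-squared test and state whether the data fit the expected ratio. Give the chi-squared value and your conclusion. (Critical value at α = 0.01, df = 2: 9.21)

The 1:2:1 ratio has 4 parts, so with N = 336 the expected counts are:
  red: 336 × 1/4 = 84
  pink: 336 × 2/4 = 168
  white: 336 × 1/4 = 84
χ² = Σ (O − E)² / E
  red: (94 − 84)² / 84 = 1.1905
  pink: (186 − 168)² / 168 = 1.9286
  white: (56 − 84)² / 84 = 9.3333
χ² = 1.1905 + 1.9286 + 9.3333 = 12.4524 ≈ 12.452
Degrees of freedom = 3 − 1 = 2; critical value at α = 0.01 is 9.21.
Since 12.452 > 9.21, we reject the null hypothesis — the data do not fit the 1:2:1 ratio.

12.452; not consistent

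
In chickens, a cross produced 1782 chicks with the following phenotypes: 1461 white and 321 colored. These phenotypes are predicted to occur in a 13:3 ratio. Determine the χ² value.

0.635

Expected counts for N = 1782 under a 13:3 ratio (total parts = 16):
  white: 1782 × 13/16 = 1447.875
  colored: 1782 × 3/16 = 334.125
χ² = Σ (O − E)² / E
  white: (1461 − 1447.875)² / 1447.875 = 0.1190
  colored: (321 − 334.125)² / 334.125 = 0.5156
χ² = 0.1190 + 0.5156 = 0.6346 ≈ 0.635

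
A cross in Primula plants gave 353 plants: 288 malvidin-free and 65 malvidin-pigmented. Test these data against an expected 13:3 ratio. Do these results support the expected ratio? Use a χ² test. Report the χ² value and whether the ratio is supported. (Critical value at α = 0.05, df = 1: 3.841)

0.026; consistent

Total ratio parts = 16. Expected numbers out of 353:
  malvidin-free: 353 × 13/16 = 286.8125
  malvidin-pigmented: 353 × 3/16 = 66.1875
χ² = Σ (O − E)² / E
  malvidin-free: (288 − 286.8125)² / 286.8125 = 0.0049
  malvidin-pigmented: (65 − 66.1875)² / 66.1875 = 0.0213
χ² = 0.0049 + 0.0213 = 0.0262 ≈ 0.026
Degrees of freedom = 2 − 1 = 1; critical value at α = 0.05 is 3.841.
Since 0.026 < 3.841, we fail to reject the null hypothesis — the data are consistent with the 13:3 ratio.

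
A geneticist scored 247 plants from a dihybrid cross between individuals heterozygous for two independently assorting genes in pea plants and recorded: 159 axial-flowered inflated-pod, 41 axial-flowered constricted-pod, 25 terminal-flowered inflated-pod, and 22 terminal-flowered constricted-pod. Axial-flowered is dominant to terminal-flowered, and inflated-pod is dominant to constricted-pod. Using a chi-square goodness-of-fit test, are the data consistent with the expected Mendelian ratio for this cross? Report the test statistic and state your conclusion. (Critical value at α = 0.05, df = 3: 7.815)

A dihybrid F₂ with independent assortment and complete dominance at both loci gives a 9:3:3:1 phenotypic ratio.
Under the 9:3:3:1 hypothesis (Σ ratio = 16, N = 247):
  axial-flowered inflated-pod: 247 × 9/16 = 138.9375
  axial-flowered constricted-pod: 247 × 3/16 = 46.3125
  terminal-flowered inflated-pod: 247 × 3/16 = 46.3125
  terminal-flowered constricted-pod: 247 × 1/16 = 15.4375
χ² = Σ (O − E)² / E
  axial-flowered inflated-pod: (159 − 138.9375)² / 138.9375 = 2.8970
  axial-flowered constricted-pod: (41 − 46.3125)² / 46.3125 = 0.6094
  terminal-flowered inflated-pod: (25 − 46.3125)² / 46.3125 = 9.8078
  terminal-flowered constricted-pod: (22 − 15.4375)² / 15.4375 = 2.7897
χ² = 2.8970 + 0.6094 + 9.8078 + 2.7897 = 16.1039 ≈ 16.104
Degrees of freedom = 4 − 1 = 3; critical value at α = 0.05 is 7.815.
Since 16.104 > 7.815, we reject the null hypothesis — the data do not fit the 9:3:3:1 ratio.

16.104; not consistent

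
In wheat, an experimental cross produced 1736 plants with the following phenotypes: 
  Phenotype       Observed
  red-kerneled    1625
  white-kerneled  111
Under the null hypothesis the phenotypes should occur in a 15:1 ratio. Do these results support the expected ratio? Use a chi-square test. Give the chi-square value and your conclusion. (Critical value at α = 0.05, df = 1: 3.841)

Total ratio parts = 16. Expected numbers out of 1736:
  red-kerneled: 1736 × 15/16 = 1627.5
  white-kerneled: 1736 × 1/16 = 108.5
χ² = Σ (O − E)² / E
  red-kerneled: (1625 − 1627.5)² / 1627.5 = 0.0038
  white-kerneled: (111 − 108.5)² / 108.5 = 0.0576
χ² = 0.0038 + 0.0576 = 0.0614 ≈ 0.061
Degrees of freedom = 2 − 1 = 1; critical value at α = 0.05 is 3.841.
Since 0.061 < 3.841, we fail to reject the null hypothesis — the data are consistent with the 15:1 ratio.

0.061; consistent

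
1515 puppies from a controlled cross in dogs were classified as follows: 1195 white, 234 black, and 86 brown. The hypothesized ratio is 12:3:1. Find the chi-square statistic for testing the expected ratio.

Expected counts for N = 1515 under a 12:3:1 ratio (total parts = 16):
  white: 1515 × 12/16 = 1136.25
  black: 1515 × 3/16 = 284.0625
  brown: 1515 × 1/16 = 94.6875
χ² = Σ (O − E)² / E
  white: (1195 − 1136.25)² / 1136.25 = 3.0377
  black: (234 − 284.0625)² / 284.0625 = 8.8229
  brown: (86 − 94.6875)² / 94.6875 = 0.7971
χ² = 3.0377 + 8.8229 + 0.7971 = 12.6577 ≈ 12.658

12.658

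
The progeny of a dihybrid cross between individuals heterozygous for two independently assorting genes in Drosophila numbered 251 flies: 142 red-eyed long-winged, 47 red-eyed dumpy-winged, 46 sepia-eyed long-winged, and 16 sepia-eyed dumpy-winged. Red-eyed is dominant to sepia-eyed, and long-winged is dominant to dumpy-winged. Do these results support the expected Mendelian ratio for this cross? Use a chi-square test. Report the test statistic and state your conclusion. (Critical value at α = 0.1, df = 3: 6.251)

0.035; consistent

A dihybrid F₂ with independent assortment and complete dominance at both loci gives a 9:3:3:1 phenotypic ratio.
Expected counts for N = 251 under a 9:3:3:1 ratio (total parts = 16):
  red-eyed long-winged: 251 × 9/16 = 141.1875
  red-eyed dumpy-winged: 251 × 3/16 = 47.0625
  sepia-eyed long-winged: 251 × 3/16 = 47.0625
  sepia-eyed dumpy-winged: 251 × 1/16 = 15.6875
χ² = Σ (O − E)² / E
  red-eyed long-winged: (142 − 141.1875)² / 141.1875 = 0.0047
  red-eyed dumpy-winged: (47 − 47.0625)² / 47.0625 = 0.0001
  sepia-eyed long-winged: (46 − 47.0625)² / 47.0625 = 0.0240
  sepia-eyed dumpy-winged: (16 − 15.6875)² / 15.6875 = 0.0062
χ² = 0.0047 + 0.0001 + 0.0240 + 0.0062 = 0.035
Degrees of freedom = 4 − 1 = 3; critical value at α = 0.1 is 6.251.
Since 0.035 < 6.251, we fail to reject the null hypothesis — the data are consistent with the 9:3:3:1 ratio.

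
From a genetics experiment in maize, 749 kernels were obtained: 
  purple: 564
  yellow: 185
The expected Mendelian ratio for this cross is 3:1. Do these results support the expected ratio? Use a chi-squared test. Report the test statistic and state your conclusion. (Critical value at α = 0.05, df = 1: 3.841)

0.036; consistent

The 3:1 ratio has 4 parts, so with N = 749 the expected counts are:
  purple: 749 × 3/4 = 561.75
  yellow: 749 × 1/4 = 187.25
χ² = Σ (O − E)² / E
  purple: (564 − 561.75)² / 561.75 = 0.0090
  yellow: (185 − 187.25)² / 187.25 = 0.0270
χ² = 0.0090 + 0.0270 = 0.036
Degrees of freedom = 2 − 1 = 1; critical value at α = 0.05 is 3.841.
Since 0.036 < 3.841, we fail to reject the null hypothesis — the data are consistent with the 3:1 ratio.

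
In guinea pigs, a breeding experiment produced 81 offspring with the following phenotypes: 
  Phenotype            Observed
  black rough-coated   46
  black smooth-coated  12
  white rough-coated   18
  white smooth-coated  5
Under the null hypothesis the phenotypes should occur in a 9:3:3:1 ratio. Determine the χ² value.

1.195

Expected counts for N = 81 under a 9:3:3:1 ratio (total parts = 16):
  black rough-coated: 81 × 9/16 = 45.5625
  black smooth-coated: 81 × 3/16 = 15.1875
  white rough-coated: 81 × 3/16 = 15.1875
  white smooth-coated: 81 × 1/16 = 5.0625
χ² = Σ (O − E)² / E
  black rough-coated: (46 − 45.5625)² / 45.5625 = 0.0042
  black smooth-coated: (12 − 15.1875)² / 15.1875 = 0.6690
  white rough-coated: (18 − 15.1875)² / 15.1875 = 0.5208
  white smooth-coated: (5 − 5.0625)² / 5.0625 = 0.0008
χ² = 0.0042 + 0.6690 + 0.5208 + 0.0008 = 1.1948 ≈ 1.195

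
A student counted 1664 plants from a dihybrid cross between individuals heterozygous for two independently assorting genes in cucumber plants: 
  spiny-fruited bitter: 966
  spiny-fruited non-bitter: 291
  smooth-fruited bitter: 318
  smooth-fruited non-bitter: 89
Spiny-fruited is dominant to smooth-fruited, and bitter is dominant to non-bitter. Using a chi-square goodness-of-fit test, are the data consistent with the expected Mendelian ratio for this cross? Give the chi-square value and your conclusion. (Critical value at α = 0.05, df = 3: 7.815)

4.654; consistent

A dihybrid F₂ with independent assortment and complete dominance at both loci gives a 9:3:3:1 phenotypic ratio.
Expected counts for N = 1664 under a 9:3:3:1 ratio (total parts = 16):
  spiny-fruited bitter: 1664 × 9/16 = 936
  spiny-fruited non-bitter: 1664 × 3/16 = 312
  smooth-fruited bitter: 1664 × 3/16 = 312
  smooth-fruited non-bitter: 1664 × 1/16 = 104
χ² = Σ (O − E)² / E
  spiny-fruited bitter: (966 − 936)² / 936 = 0.9615
  spiny-fruited non-bitter: (291 − 312)² / 312 = 1.4135
  smooth-fruited bitter: (318 − 312)² / 312 = 0.1154
  smooth-fruited non-bitter: (89 − 104)² / 104 = 2.1635
χ² = 0.9615 + 1.4135 + 0.1154 + 2.1635 = 4.6539 ≈ 4.654
Degrees of freedom = 4 − 1 = 3; critical value at α = 0.05 is 7.815.
Since 4.654 < 7.815, we fail to reject the null hypothesis — the data are consistent with the 9:3:3:1 ratio.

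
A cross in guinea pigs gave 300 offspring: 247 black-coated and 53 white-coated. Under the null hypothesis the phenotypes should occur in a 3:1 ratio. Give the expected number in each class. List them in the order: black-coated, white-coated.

225, 75

Under the 3:1 hypothesis (Σ ratio = 4, N = 300):
  black-coated: 300 × 3/4 = 225
  white-coated: 300 × 1/4 = 75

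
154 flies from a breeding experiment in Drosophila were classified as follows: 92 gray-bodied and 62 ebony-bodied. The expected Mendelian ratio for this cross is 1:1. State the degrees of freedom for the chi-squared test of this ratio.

A goodness-of-fit test with 2 phenotype classes has df = 2 − 1 = 1.

1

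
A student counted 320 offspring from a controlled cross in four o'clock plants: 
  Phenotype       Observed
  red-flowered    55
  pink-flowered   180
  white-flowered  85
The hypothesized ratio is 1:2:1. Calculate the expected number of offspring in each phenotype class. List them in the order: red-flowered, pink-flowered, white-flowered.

80, 160, 80

The 1:2:1 ratio has 4 parts, so with N = 320 the expected counts are:
  red-flowered: 320 × 1/4 = 80
  pink-flowered: 320 × 2/4 = 160
  white-flowered: 320 × 1/4 = 80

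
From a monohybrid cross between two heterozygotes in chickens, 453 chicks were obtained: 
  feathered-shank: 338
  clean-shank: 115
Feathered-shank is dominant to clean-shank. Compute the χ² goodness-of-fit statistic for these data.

For a monohybrid cross between heterozygotes with complete dominance, the expected phenotypic ratio is 3:1.
The 3:1 ratio has 4 parts, so with N = 453 the expected counts are:
  feathered-shank: 453 × 3/4 = 339.75
  clean-shank: 453 × 1/4 = 113.25
χ² = Σ (O − E)² / E
  feathered-shank: (338 − 339.75)² / 339.75 = 0.0090
  clean-shank: (115 − 113.25)² / 113.25 = 0.0270
χ² = 0.0090 + 0.0270 = 0.036

0.036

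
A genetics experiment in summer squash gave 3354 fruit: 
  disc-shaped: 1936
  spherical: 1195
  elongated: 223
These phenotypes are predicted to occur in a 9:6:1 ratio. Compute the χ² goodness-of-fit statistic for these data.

5.276

Total ratio parts = 16. Expected numbers out of 3354:
  disc-shaped: 3354 × 9/16 = 1886.625
  spherical: 3354 × 6/16 = 1257.75
  elongated: 3354 × 1/16 = 209.625
χ² = Σ (O − E)² / E
  disc-shaped: (1936 − 1886.625)² / 1886.625 = 1.2922
  spherical: (1195 − 1257.75)² / 1257.75 = 3.1306
  elongated: (223 − 209.625)² / 209.625 = 0.8534
χ² = 1.2922 + 3.1306 + 0.8534 = 5.2762 ≈ 5.276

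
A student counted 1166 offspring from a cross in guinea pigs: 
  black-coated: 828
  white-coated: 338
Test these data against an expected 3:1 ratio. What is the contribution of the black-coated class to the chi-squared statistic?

The 3:1 ratio has 4 parts, so with N = 1166 the expected counts are:
  black-coated: 1166 × 3/4 = 874.5
  white-coated: 1166 × 1/4 = 291.5
Contribution of black-coated: (828 − 874.5)² / 874.5 = 2.4726

2.473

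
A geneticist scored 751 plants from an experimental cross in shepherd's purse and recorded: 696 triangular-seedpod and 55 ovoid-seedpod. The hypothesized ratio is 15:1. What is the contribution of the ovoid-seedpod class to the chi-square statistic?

1.385

Total ratio parts = 16. Expected numbers out of 751:
  triangular-seedpod: 751 × 15/16 = 704.0625
  ovoid-seedpod: 751 × 1/16 = 46.9375
Contribution of ovoid-seedpod: (55 − 46.9375)² / 46.9375 = 1.3849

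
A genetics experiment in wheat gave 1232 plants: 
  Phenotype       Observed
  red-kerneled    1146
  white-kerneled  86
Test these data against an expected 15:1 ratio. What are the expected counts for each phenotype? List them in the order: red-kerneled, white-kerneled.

Expected counts for N = 1232 under a 15:1 ratio (total parts = 16):
  red-kerneled: 1232 × 15/16 = 1155
  white-kerneled: 1232 × 1/16 = 77

1155, 77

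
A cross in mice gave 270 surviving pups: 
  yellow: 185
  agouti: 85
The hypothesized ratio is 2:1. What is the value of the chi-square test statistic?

0.417

Under the 2:1 hypothesis (Σ ratio = 3, N = 270):
  yellow: 270 × 2/3 = 180
  agouti: 270 × 1/3 = 90
χ² = Σ (O − E)² / E
  yellow: (185 − 180)² / 180 = 0.1389
  agouti: (85 − 90)² / 90 = 0.2778
χ² = 0.1389 + 0.2778 = 0.4167 ≈ 0.417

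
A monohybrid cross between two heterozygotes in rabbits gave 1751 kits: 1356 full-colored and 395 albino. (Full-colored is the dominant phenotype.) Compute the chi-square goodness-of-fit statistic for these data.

For a monohybrid cross between heterozygotes with complete dominance, the expected phenotypic ratio is 3:1.
Under the 3:1 hypothesis (Σ ratio = 4, N = 1751):
  full-colored: 1751 × 3/4 = 1313.25
  albino: 1751 × 1/4 = 437.75
χ² = Σ (O − E)² / E
  full-colored: (1356 − 1313.25)² / 1313.25 = 1.3916
  albino: (395 − 437.75)² / 437.75 = 4.1749
χ² = 1.3916 + 4.1749 = 5.5665 ≈ 5.567

5.567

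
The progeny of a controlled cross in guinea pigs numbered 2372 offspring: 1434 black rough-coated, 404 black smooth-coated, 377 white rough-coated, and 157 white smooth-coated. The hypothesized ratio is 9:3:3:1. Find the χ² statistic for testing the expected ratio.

The 9:3:3:1 ratio has 16 parts, so with N = 2372 the expected counts are:
  black rough-coated: 2372 × 9/16 = 1334.25
  black smooth-coated: 2372 × 3/16 = 444.75
  white rough-coated: 2372 × 3/16 = 444.75
  white smooth-coated: 2372 × 1/16 = 148.25
χ² = Σ (O − E)² / E
  black rough-coated: (1434 − 1334.25)² / 1334.25 = 7.4574
  black smooth-coated: (404 − 444.75)² / 444.75 = 3.7337
  white rough-coated: (377 − 444.75)² / 444.75 = 10.3205
  white smooth-coated: (157 − 148.25)² / 148.25 = 0.5164
χ² = 7.4574 + 3.7337 + 10.3205 + 0.5164 = 22.028

22.028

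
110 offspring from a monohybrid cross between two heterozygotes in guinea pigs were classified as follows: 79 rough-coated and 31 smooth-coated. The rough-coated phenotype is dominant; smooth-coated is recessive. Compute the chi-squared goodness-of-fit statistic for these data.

0.594

For a monohybrid cross between heterozygotes with complete dominance, the expected phenotypic ratio is 3:1.
Total ratio parts = 4. Expected numbers out of 110:
  rough-coated: 110 × 3/4 = 82.5
  smooth-coated: 110 × 1/4 = 27.5
χ² = Σ (O − E)² / E
  rough-coated: (79 − 82.5)² / 82.5 = 0.1485
  smooth-coated: (31 − 27.5)² / 27.5 = 0.4455
χ² = 0.1485 + 0.4455 = 0.594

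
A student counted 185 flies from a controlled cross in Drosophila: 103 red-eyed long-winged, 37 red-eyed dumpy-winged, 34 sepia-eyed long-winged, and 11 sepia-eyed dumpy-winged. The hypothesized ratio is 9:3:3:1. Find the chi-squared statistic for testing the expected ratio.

0.206

Expected counts for N = 185 under a 9:3:3:1 ratio (total parts = 16):
  red-eyed long-winged: 185 × 9/16 = 104.0625
  red-eyed dumpy-winged: 185 × 3/16 = 34.6875
  sepia-eyed long-winged: 185 × 3/16 = 34.6875
  sepia-eyed dumpy-winged: 185 × 1/16 = 11.5625
χ² = Σ (O − E)² / E
  red-eyed long-winged: (103 − 104.0625)² / 104.0625 = 0.0108
  red-eyed dumpy-winged: (37 − 34.6875)² / 34.6875 = 0.1542
  sepia-eyed long-winged: (34 − 34.6875)² / 34.6875 = 0.0136
  sepia-eyed dumpy-winged: (11 − 11.5625)² / 11.5625 = 0.0274
χ² = 0.0108 + 0.1542 + 0.0136 + 0.0274 = 0.206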